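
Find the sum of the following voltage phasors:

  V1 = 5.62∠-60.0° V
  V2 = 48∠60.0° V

Step 1 — Convert each phasor to rectangular form:
  V1 = 5.62·(cos(-60.0°) + j·sin(-60.0°)) = 2.81 - j4.867 V
  V2 = 48·(cos(60.0°) + j·sin(60.0°)) = 24 + j41.57 V
Step 2 — Sum components: V_total = 26.81 + j36.7 V.
Step 3 — Convert to polar: |V_total| = 45.45 V, ∠V_total = 53.9°.

V_total = 45.45∠53.9° V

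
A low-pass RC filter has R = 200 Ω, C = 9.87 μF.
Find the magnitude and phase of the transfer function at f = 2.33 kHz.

Step 1 — Angular frequency: ω = 2π·2330 = 1.464e+04 rad/s.
Step 2 — Transfer function: H(jω) = 1/(1 + jωRC).
Step 3 — Denominator: 1 + jωRC = 1 + j·1.464e+04·200·9.87e-06 = 1 + j28.9.
Step 4 — H = 0.001196 - j0.03456.
Step 5 — Magnitude: |H| = 0.03458 (-29.2 dB); phase: φ = -88.0°.

|H| = 0.03458 (-29.2 dB), φ = -88.0°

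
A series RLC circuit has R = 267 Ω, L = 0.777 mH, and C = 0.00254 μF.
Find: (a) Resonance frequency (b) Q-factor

Step 1 — Resonance condition Im(Z)=0 gives ω₀ = 1/√(LC).
Step 2 — ω₀ = 1/√(0.000777·2.54e-09) = 7.118e+05 rad/s.
Step 3 — f₀ = ω₀/(2π) = 1.133e+05 Hz.
Step 4 — Series Q: Q = ω₀L/R = 7.118e+05·0.000777/267 = 2.071.

(a) f₀ = 1.133e+05 Hz  (b) Q = 2.071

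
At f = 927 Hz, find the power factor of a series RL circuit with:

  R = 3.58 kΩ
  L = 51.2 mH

Step 1 — Angular frequency: ω = 2π·f = 2π·927 = 5825 rad/s.
Step 2 — Component impedances:
  R: Z = R = 3580 Ω
  L: Z = jωL = j·5825·0.0512 = 0 + j298.2 Ω
Step 3 — Series combination: Z_total = R + L = 3580 + j298.2 Ω = 3592∠4.8° Ω.
Step 4 — Power factor: PF = cos(φ) = Re(Z)/|Z| = 3580/3592.4 = 0.9965.
Step 5 — Type: Im(Z) = 298.2 ⇒ lagging (phase φ = 4.8°).

PF = 0.9965 (lagging, φ = 4.8°)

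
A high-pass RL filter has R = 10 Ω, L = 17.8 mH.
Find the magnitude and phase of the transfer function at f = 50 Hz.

Step 1 — Angular frequency: ω = 2π·50 = 314.2 rad/s.
Step 2 — Transfer function: H(jω) = jωL/(R + jωL).
Step 3 — Numerator jωL = j·5.592; denominator R + jωL = 10 + j5.592.
Step 4 — H = 0.2382 + j0.426.
Step 5 — Magnitude: |H| = 0.4881 (-6.2 dB); phase: φ = 60.8°.

|H| = 0.4881 (-6.2 dB), φ = 60.8°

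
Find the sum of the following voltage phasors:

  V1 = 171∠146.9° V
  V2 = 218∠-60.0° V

Step 1 — Convert each phasor to rectangular form:
  V1 = 171·(cos(146.9°) + j·sin(146.9°)) = -143.2 + j93.38 V
  V2 = 218·(cos(-60.0°) + j·sin(-60.0°)) = 109 - j188.8 V
Step 2 — Sum components: V_total = -34.25 - j95.41 V.
Step 3 — Convert to polar: |V_total| = 101.4 V, ∠V_total = -109.7°.

V_total = 101.4∠-109.7° V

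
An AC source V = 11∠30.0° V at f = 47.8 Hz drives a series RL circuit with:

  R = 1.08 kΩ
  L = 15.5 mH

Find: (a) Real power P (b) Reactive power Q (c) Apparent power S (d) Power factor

Step 1 — Angular frequency: ω = 2π·f = 2π·47.8 = 300.3 rad/s.
Step 2 — Component impedances:
  R: Z = R = 1080 Ω
  L: Z = jωL = j·300.3·0.0155 = 0 + j4.655 Ω
Step 3 — Series combination: Z_total = R + L = 1080 + j4.655 Ω = 1080∠0.2° Ω.
Step 4 — Source phasor: V = 11∠30.0° V = 9.526 + j5.5 V.
Step 5 — Current: I = V / Z = 0.008842 + j0.005054 A = 0.01019∠29.8° A.
Step 6 — Complex power: S = V·I* = 0.112 + j0.0004829 VA.
Step 7 — Real power: P = Re(S) = 0.112 W.
Step 8 — Reactive power: Q = Im(S) = 0.0004829 VAR.
Step 9 — Apparent power: |S| = 0.112 VA.
Step 10 — Power factor: PF = P/|S| = 1 (lagging).

(a) P = 0.112 W  (b) Q = 0.0004829 VAR  (c) S = 0.112 VA  (d) PF = 1 (lagging)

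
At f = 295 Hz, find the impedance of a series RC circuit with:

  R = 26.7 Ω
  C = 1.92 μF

Step 1 — Angular frequency: ω = 2π·f = 2π·295 = 1854 rad/s.
Step 2 — Component impedances:
  R: Z = R = 26.7 Ω
  C: Z = 1/(jωC) = -j/(ω·C) = 0 - j281 Ω
Step 3 — Series combination: Z_total = R + C = 26.7 - j281 Ω = 282.3∠-84.6° Ω.

Z = 26.7 - j281 Ω = 282.3∠-84.6° Ω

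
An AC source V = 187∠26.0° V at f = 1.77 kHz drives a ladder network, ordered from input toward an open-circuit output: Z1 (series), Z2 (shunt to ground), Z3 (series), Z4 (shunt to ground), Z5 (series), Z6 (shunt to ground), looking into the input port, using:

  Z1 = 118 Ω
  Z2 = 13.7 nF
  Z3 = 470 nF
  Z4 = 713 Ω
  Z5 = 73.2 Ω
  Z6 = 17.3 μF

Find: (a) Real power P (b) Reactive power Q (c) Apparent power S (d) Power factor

Step 1 — Angular frequency: ω = 2π·f = 2π·1770 = 1.112e+04 rad/s.
Step 2 — Component impedances:
  Z1: Z = R = 118 Ω
  Z2: Z = 1/(jωC) = -j/(ω·C) = 0 - j6563 Ω
  Z3: Z = 1/(jωC) = -j/(ω·C) = 0 - j191.3 Ω
  Z4: Z = R = 713 Ω
  Z5: Z = R = 73.2 Ω
  Z6: Z = 1/(jωC) = -j/(ω·C) = 0 - j5.198 Ω
Step 3 — Ladder network (open output): work backward from the far end, alternating series and parallel combinations. Z_in = 180.6 - j190.5 Ω = 262.5∠-46.5° Ω.
Step 4 — Source phasor: V = 187∠26.0° V = 168.1 + j81.98 V.
Step 5 — Current: I = V / Z = 0.2138 + j0.6794 A = 0.7123∠72.5° A.
Step 6 — Complex power: S = V·I* = 91.63 - j96.66 VA.
Step 7 — Real power: P = Re(S) = 91.63 W.
Step 8 — Reactive power: Q = Im(S) = -96.66 VAR.
Step 9 — Apparent power: |S| = 133.2 VA.
Step 10 — Power factor: PF = P/|S| = 0.688 (leading).

(a) P = 91.63 W  (b) Q = -96.66 VAR  (c) S = 133.2 VA  (d) PF = 0.688 (leading)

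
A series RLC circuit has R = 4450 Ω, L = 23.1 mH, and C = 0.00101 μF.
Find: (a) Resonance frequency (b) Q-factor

Step 1 — Resonance condition Im(Z)=0 gives ω₀ = 1/√(LC).
Step 2 — ω₀ = 1/√(0.0231·1.01e-09) = 2.07e+05 rad/s.
Step 3 — f₀ = ω₀/(2π) = 3.295e+04 Hz.
Step 4 — Series Q: Q = ω₀L/R = 2.07e+05·0.0231/4450 = 1.075.

(a) f₀ = 3.295e+04 Hz  (b) Q = 1.075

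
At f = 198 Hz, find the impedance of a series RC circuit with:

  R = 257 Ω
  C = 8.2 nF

Step 1 — Angular frequency: ω = 2π·f = 2π·198 = 1244 rad/s.
Step 2 — Component impedances:
  R: Z = R = 257 Ω
  C: Z = 1/(jωC) = -j/(ω·C) = 0 - j9.803e+04 Ω
Step 3 — Series combination: Z_total = R + C = 257 - j9.803e+04 Ω = 9.803e+04∠-89.8° Ω.

Z = 257 - j9.803e+04 Ω = 9.803e+04∠-89.8° Ω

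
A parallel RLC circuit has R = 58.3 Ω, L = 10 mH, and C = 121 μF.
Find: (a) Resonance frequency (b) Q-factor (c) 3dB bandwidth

Step 1 — Resonance: ω₀ = 1/√(LC) = 1/√(0.01·0.000121) = 909.1 rad/s.
Step 2 — f₀ = ω₀/(2π) = 144.7 Hz.
Step 3 — Parallel Q: Q = R/(ω₀L) = 58.3/(909.1·0.01) = 6.413.
Step 4 — Bandwidth: Δω = ω₀/Q = 141.8 rad/s; BW = Δω/(2π) = 22.56 Hz.

(a) f₀ = 144.7 Hz  (b) Q = 6.413  (c) BW = 22.56 Hz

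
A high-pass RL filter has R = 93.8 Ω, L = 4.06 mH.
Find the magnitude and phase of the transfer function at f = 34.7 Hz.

Step 1 — Angular frequency: ω = 2π·34.7 = 218 rad/s.
Step 2 — Transfer function: H(jω) = jωL/(R + jωL).
Step 3 — Numerator jωL = j·0.8852; denominator R + jωL = 93.8 + j0.8852.
Step 4 — H = 8.905e-05 + j0.009436.
Step 5 — Magnitude: |H| = 0.009437 (-40.5 dB); phase: φ = 89.5°.

|H| = 0.009437 (-40.5 dB), φ = 89.5°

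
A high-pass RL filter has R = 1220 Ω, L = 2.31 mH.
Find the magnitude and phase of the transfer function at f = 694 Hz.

Step 1 — Angular frequency: ω = 2π·694 = 4361 rad/s.
Step 2 — Transfer function: H(jω) = jωL/(R + jωL).
Step 3 — Numerator jωL = j·10.07; denominator R + jωL = 1220 + j10.07.
Step 4 — H = 6.816e-05 + j0.008256.
Step 5 — Magnitude: |H| = 0.008256 (-41.7 dB); phase: φ = 89.5°.

|H| = 0.008256 (-41.7 dB), φ = 89.5°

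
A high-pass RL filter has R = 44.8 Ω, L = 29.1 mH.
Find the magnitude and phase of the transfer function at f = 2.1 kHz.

Step 1 — Angular frequency: ω = 2π·2100 = 1.319e+04 rad/s.
Step 2 — Transfer function: H(jω) = jωL/(R + jωL).
Step 3 — Numerator jωL = j·384; denominator R + jωL = 44.8 + j384.
Step 4 — H = 0.9866 + j0.1151.
Step 5 — Magnitude: |H| = 0.9933 (-0.1 dB); phase: φ = 6.7°.

|H| = 0.9933 (-0.1 dB), φ = 6.7°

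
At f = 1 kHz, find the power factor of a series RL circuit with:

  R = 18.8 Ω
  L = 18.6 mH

Step 1 — Angular frequency: ω = 2π·f = 2π·1000 = 6283 rad/s.
Step 2 — Component impedances:
  R: Z = R = 18.8 Ω
  L: Z = jωL = j·6283·0.0186 = 0 + j116.9 Ω
Step 3 — Series combination: Z_total = R + L = 18.8 + j116.9 Ω = 118.4∠80.9° Ω.
Step 4 — Power factor: PF = cos(φ) = Re(Z)/|Z| = 18.8/118.4 = 0.1588.
Step 5 — Type: Im(Z) = 116.9 ⇒ lagging (phase φ = 80.9°).

PF = 0.1588 (lagging, φ = 80.9°)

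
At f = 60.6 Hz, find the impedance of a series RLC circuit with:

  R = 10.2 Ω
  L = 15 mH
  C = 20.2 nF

Step 1 — Angular frequency: ω = 2π·f = 2π·60.6 = 380.8 rad/s.
Step 2 — Component impedances:
  R: Z = R = 10.2 Ω
  L: Z = jωL = j·380.8·0.015 = 0 + j5.711 Ω
  C: Z = 1/(jωC) = -j/(ω·C) = 0 - j1.3e+05 Ω
Step 3 — Series combination: Z_total = R + L + C = 10.2 - j1.3e+05 Ω = 1.3e+05∠-90.0° Ω.

Z = 10.2 - j1.3e+05 Ω = 1.3e+05∠-90.0° Ω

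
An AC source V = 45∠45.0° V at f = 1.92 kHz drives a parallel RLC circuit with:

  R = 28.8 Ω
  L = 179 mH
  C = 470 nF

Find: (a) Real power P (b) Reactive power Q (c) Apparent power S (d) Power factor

Step 1 — Angular frequency: ω = 2π·f = 2π·1920 = 1.206e+04 rad/s.
Step 2 — Component impedances:
  R: Z = R = 28.8 Ω
  L: Z = jωL = j·1.206e+04·0.179 = 0 + j2159 Ω
  C: Z = 1/(jωC) = -j/(ω·C) = 0 - j176.4 Ω
Step 3 — Parallel combination: 1/Z_total = 1/R + 1/L + 1/C; Z_total = 28.17 - j4.224 Ω = 28.48∠-8.5° Ω.
Step 4 — Source phasor: V = 45∠45.0° V = 31.82 + j31.82 V.
Step 5 — Current: I = V / Z = 0.9392 + j1.271 A = 1.58∠53.5° A.
Step 6 — Complex power: S = V·I* = 70.31 - j10.54 VA.
Step 7 — Real power: P = Re(S) = 70.31 W.
Step 8 — Reactive power: Q = Im(S) = -10.54 VAR.
Step 9 — Apparent power: |S| = 71.1 VA.
Step 10 — Power factor: PF = P/|S| = 0.9889 (leading).

(a) P = 70.31 W  (b) Q = -10.54 VAR  (c) S = 71.1 VA  (d) PF = 0.9889 (leading)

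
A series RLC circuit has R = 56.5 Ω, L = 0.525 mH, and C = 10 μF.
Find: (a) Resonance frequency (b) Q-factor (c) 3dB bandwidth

Step 1 — Resonance: ω₀ = 1/√(LC) = 1/√(0.000525·1e-05) = 1.38e+04 rad/s.
Step 2 — f₀ = ω₀/(2π) = 2197 Hz.
Step 3 — Series Q: Q = ω₀L/R = 1.38e+04·0.000525/56.5 = 0.1282.
Step 4 — Bandwidth: Δω = ω₀/Q = 1.076e+05 rad/s; BW = Δω/(2π) = 1.713e+04 Hz.

(a) f₀ = 2197 Hz  (b) Q = 0.1282  (c) BW = 1.713e+04 Hz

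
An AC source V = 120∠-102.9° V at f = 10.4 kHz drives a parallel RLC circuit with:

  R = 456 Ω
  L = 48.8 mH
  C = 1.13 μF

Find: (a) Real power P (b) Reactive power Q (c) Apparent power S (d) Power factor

Step 1 — Angular frequency: ω = 2π·f = 2π·1.04e+04 = 6.535e+04 rad/s.
Step 2 — Component impedances:
  R: Z = R = 456 Ω
  L: Z = jωL = j·6.535e+04·0.0488 = 0 + j3189 Ω
  C: Z = 1/(jωC) = -j/(ω·C) = 0 - j13.54 Ω
Step 3 — Parallel combination: 1/Z_total = 1/R + 1/L + 1/C; Z_total = 0.4053 - j13.59 Ω = 13.59∠-88.3° Ω.
Step 4 — Source phasor: V = 120∠-102.9° V = -26.79 - j117 V.
Step 5 — Current: I = V / Z = 8.542 - j2.226 A = 8.827∠-14.6° A.
Step 6 — Complex power: S = V·I* = 31.58 - j1059 VA.
Step 7 — Real power: P = Re(S) = 31.58 W.
Step 8 — Reactive power: Q = Im(S) = -1059 VAR.
Step 9 — Apparent power: |S| = 1059 VA.
Step 10 — Power factor: PF = P/|S| = 0.02981 (leading).

(a) P = 31.58 W  (b) Q = -1059 VAR  (c) S = 1059 VA  (d) PF = 0.02981 (leading)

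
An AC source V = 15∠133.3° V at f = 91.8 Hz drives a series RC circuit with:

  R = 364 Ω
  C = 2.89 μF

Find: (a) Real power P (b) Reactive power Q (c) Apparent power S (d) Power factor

Step 1 — Angular frequency: ω = 2π·f = 2π·91.8 = 576.8 rad/s.
Step 2 — Component impedances:
  R: Z = R = 364 Ω
  C: Z = 1/(jωC) = -j/(ω·C) = 0 - j599.9 Ω
Step 3 — Series combination: Z_total = R + C = 364 - j599.9 Ω = 701.7∠-58.8° Ω.
Step 4 — Source phasor: V = 15∠133.3° V = -10.29 + j10.92 V.
Step 5 — Current: I = V / Z = -0.02091 - j0.004463 A = 0.02138∠-167.9° A.
Step 6 — Complex power: S = V·I* = 0.1663 - j0.2741 VA.
Step 7 — Real power: P = Re(S) = 0.1663 W.
Step 8 — Reactive power: Q = Im(S) = -0.2741 VAR.
Step 9 — Apparent power: |S| = 0.3207 VA.
Step 10 — Power factor: PF = P/|S| = 0.5187 (leading).

(a) P = 0.1663 W  (b) Q = -0.2741 VAR  (c) S = 0.3207 VA  (d) PF = 0.5187 (leading)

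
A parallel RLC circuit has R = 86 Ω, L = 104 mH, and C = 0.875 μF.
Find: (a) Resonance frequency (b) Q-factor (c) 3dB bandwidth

Step 1 — Resonance: ω₀ = 1/√(LC) = 1/√(0.104·8.75e-07) = 3315 rad/s.
Step 2 — f₀ = ω₀/(2π) = 527.6 Hz.
Step 3 — Parallel Q: Q = R/(ω₀L) = 86/(3315·0.104) = 0.2495.
Step 4 — Bandwidth: Δω = ω₀/Q = 1.329e+04 rad/s; BW = Δω/(2π) = 2115 Hz.

(a) f₀ = 527.6 Hz  (b) Q = 0.2495  (c) BW = 2115 Hz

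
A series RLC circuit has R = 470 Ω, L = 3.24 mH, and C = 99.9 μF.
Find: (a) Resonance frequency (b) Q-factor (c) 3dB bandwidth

Step 1 — Resonance condition Im(Z)=0 gives ω₀ = 1/√(LC).
Step 2 — ω₀ = 1/√(0.00324·9.99e-05) = 1758 rad/s.
Step 3 — f₀ = ω₀/(2π) = 279.7 Hz.
Step 4 — Series Q: Q = ω₀L/R = 1758·0.00324/470 = 0.01212.
Step 5 — 3dB bandwidth: Δω = ω₀/Q = 1.451e+05 rad/s; BW = Δω/(2π) = 2.309e+04 Hz.

(a) f₀ = 279.7 Hz  (b) Q = 0.01212  (c) BW = 2.309e+04 Hz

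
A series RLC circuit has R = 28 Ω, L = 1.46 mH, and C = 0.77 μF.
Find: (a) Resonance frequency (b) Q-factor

Step 1 — Resonance condition Im(Z)=0 gives ω₀ = 1/√(LC).
Step 2 — ω₀ = 1/√(0.00146·7.7e-07) = 2.982e+04 rad/s.
Step 3 — f₀ = ω₀/(2π) = 4747 Hz.
Step 4 — Series Q: Q = ω₀L/R = 2.982e+04·0.00146/28 = 1.555.

(a) f₀ = 4747 Hz  (b) Q = 1.555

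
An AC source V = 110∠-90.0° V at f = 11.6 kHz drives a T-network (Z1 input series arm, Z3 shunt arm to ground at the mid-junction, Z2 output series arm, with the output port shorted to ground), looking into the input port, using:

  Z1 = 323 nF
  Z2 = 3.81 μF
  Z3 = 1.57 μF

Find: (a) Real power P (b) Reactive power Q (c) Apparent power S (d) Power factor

Step 1 — Angular frequency: ω = 2π·f = 2π·1.16e+04 = 7.288e+04 rad/s.
Step 2 — Component impedances:
  Z1: Z = 1/(jωC) = -j/(ω·C) = 0 - j42.48 Ω
  Z2: Z = 1/(jωC) = -j/(ω·C) = 0 - j3.601 Ω
  Z3: Z = 1/(jωC) = -j/(ω·C) = 0 - j8.739 Ω
Step 3 — With the output port shorted to ground, the output series arm Z2 runs from the junction to ground; the shunt arm Z3 also runs from the junction to ground. They appear in parallel: Z3 || Z2 = 0 - j2.55 Ω.
Step 4 — Series with input arm Z1: Z_in = Z1 + (Z3 || Z2) = 0 - j45.03 Ω = 45.03∠-90.0° Ω.
Step 5 — Source phasor: V = 110∠-90.0° V = 0 - j110 V.
Step 6 — Current: I = V / Z = 2.443 A = 2.443∠0.0° A.
Step 7 — Complex power: S = V·I* = 0 - j268.7 VA.
Step 8 — Real power: P = Re(S) = 0 W.
Step 9 — Reactive power: Q = Im(S) = -268.7 VAR.
Step 10 — Apparent power: |S| = 268.7 VA.
Step 11 — Power factor: PF = P/|S| = 0 (leading).

(a) P = 0 W  (b) Q = -268.7 VAR  (c) S = 268.7 VA  (d) PF = 0 (leading)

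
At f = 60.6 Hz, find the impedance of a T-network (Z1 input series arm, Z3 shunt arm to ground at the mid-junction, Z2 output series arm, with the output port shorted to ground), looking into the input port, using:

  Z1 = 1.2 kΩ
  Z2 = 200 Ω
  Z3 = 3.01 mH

Step 1 — Angular frequency: ω = 2π·f = 2π·60.6 = 380.8 rad/s.
Step 2 — Component impedances:
  Z1: Z = R = 1200 Ω
  Z2: Z = R = 200 Ω
  Z3: Z = jωL = j·380.8·0.00301 = 0 + j1.146 Ω
Step 3 — With the output port shorted to ground, the output series arm Z2 runs from the junction to ground; the shunt arm Z3 also runs from the junction to ground. They appear in parallel: Z3 || Z2 = 0.006567 + j1.146 Ω.
Step 4 — Series with input arm Z1: Z_in = Z1 + (Z3 || Z2) = 1200 + j1.146 Ω = 1200∠0.1° Ω.

Z = 1200 + j1.146 Ω = 1200∠0.1° Ω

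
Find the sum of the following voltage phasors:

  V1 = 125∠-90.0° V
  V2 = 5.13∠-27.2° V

Step 1 — Convert each phasor to rectangular form:
  V1 = 125·(cos(-90.0°) + j·sin(-90.0°)) = 0 - j125 V
  V2 = 5.13·(cos(-27.2°) + j·sin(-27.2°)) = 4.563 - j2.345 V
Step 2 — Sum components: V_total = 4.563 - j127.3 V.
Step 3 — Convert to polar: |V_total| = 127.4 V, ∠V_total = -87.9°.

V_total = 127.4∠-87.9° V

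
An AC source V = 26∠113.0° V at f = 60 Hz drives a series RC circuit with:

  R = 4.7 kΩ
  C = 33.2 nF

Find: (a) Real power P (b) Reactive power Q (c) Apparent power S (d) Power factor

Step 1 — Angular frequency: ω = 2π·f = 2π·60 = 377 rad/s.
Step 2 — Component impedances:
  R: Z = R = 4700 Ω
  C: Z = 1/(jωC) = -j/(ω·C) = 0 - j7.99e+04 Ω
Step 3 — Series combination: Z_total = R + C = 4700 - j7.99e+04 Ω = 8.004e+04∠-86.6° Ω.
Step 4 — Source phasor: V = 26∠113.0° V = -10.16 + j23.93 V.
Step 5 — Current: I = V / Z = -0.000306 - j0.0001092 A = 0.0003249∠-160.4° A.
Step 6 — Complex power: S = V·I* = 0.000496 - j0.008432 VA.
Step 7 — Real power: P = Re(S) = 0.000496 W.
Step 8 — Reactive power: Q = Im(S) = -0.008432 VAR.
Step 9 — Apparent power: |S| = 0.008446 VA.
Step 10 — Power factor: PF = P/|S| = 0.05872 (leading).

(a) P = 0.000496 W  (b) Q = -0.008432 VAR  (c) S = 0.008446 VA  (d) PF = 0.05872 (leading)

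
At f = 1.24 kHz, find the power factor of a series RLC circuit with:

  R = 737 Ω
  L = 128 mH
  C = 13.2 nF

Step 1 — Angular frequency: ω = 2π·f = 2π·1240 = 7791 rad/s.
Step 2 — Component impedances:
  R: Z = R = 737 Ω
  L: Z = jωL = j·7791·0.128 = 0 + j997.3 Ω
  C: Z = 1/(jωC) = -j/(ω·C) = 0 - j9724 Ω
Step 3 — Series combination: Z_total = R + L + C = 737 - j8726 Ω = 8757∠-85.2° Ω.
Step 4 — Power factor: PF = cos(φ) = Re(Z)/|Z| = 737/8757 = 0.08416.
Step 5 — Type: Im(Z) = -8726 ⇒ leading (phase φ = -85.2°).

PF = 0.08416 (leading, φ = -85.2°)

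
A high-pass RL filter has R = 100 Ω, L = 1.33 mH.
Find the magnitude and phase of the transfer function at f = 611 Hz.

Step 1 — Angular frequency: ω = 2π·611 = 3839 rad/s.
Step 2 — Transfer function: H(jω) = jωL/(R + jωL).
Step 3 — Numerator jωL = j·5.106; denominator R + jωL = 100 + j5.106.
Step 4 — H = 0.0026 + j0.05093.
Step 5 — Magnitude: |H| = 0.05099 (-25.8 dB); phase: φ = 87.1°.

|H| = 0.05099 (-25.8 dB), φ = 87.1°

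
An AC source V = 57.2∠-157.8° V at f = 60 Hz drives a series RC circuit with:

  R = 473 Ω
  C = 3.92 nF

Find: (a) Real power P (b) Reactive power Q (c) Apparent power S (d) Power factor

Step 1 — Angular frequency: ω = 2π·f = 2π·60 = 377 rad/s.
Step 2 — Component impedances:
  R: Z = R = 473 Ω
  C: Z = 1/(jωC) = -j/(ω·C) = 0 - j6.767e+05 Ω
Step 3 — Series combination: Z_total = R + C = 473 - j6.767e+05 Ω = 6.767e+05∠-90.0° Ω.
Step 4 — Source phasor: V = 57.2∠-157.8° V = -52.96 - j21.61 V.
Step 5 — Current: I = V / Z = 3.188e-05 - j7.829e-05 A = 8.453e-05∠-67.8° A.
Step 6 — Complex power: S = V·I* = 3.38e-06 - j0.004835 VA.
Step 7 — Real power: P = Re(S) = 3.38e-06 W.
Step 8 — Reactive power: Q = Im(S) = -0.004835 VAR.
Step 9 — Apparent power: |S| = 0.004835 VA.
Step 10 — Power factor: PF = P/|S| = 0.000699 (leading).

(a) P = 3.38e-06 W  (b) Q = -0.004835 VAR  (c) S = 0.004835 VA  (d) PF = 0.000699 (leading)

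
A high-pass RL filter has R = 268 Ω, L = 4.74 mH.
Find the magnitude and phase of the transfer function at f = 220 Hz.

Step 1 — Angular frequency: ω = 2π·220 = 1382 rad/s.
Step 2 — Transfer function: H(jω) = jωL/(R + jωL).
Step 3 — Numerator jωL = j·6.552; denominator R + jωL = 268 + j6.552.
Step 4 — H = 0.0005974 + j0.02443.
Step 5 — Magnitude: |H| = 0.02444 (-32.2 dB); phase: φ = 88.6°.

|H| = 0.02444 (-32.2 dB), φ = 88.6°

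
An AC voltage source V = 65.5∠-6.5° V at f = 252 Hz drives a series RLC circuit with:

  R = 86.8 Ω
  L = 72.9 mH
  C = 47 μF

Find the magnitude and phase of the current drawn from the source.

Step 1 — Angular frequency: ω = 2π·f = 2π·252 = 1583 rad/s.
Step 2 — Component impedances:
  R: Z = R = 86.8 Ω
  L: Z = jωL = j·1583·0.0729 = 0 + j115.4 Ω
  C: Z = 1/(jωC) = -j/(ω·C) = 0 - j13.44 Ω
Step 3 — Series combination: Z_total = R + L + C = 86.8 + j102 Ω = 133.9∠49.6° Ω.
Step 4 — Source phasor: V = 65.5∠-6.5° V = 65.08 - j7.415 V.
Step 5 — Ohm's law: I = V / Z_total = (65.08 - j7.415) / (86.8 + j102) = 0.2728 - j0.4059 A.
Step 6 — Convert to polar: |I| = 0.4891 A, ∠I = -56.1°.

I = 0.4891∠-56.1° A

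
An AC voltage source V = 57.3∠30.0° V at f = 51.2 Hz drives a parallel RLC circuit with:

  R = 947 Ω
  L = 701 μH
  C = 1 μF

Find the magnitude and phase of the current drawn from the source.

Step 1 — Angular frequency: ω = 2π·f = 2π·51.2 = 321.7 rad/s.
Step 2 — Component impedances:
  R: Z = R = 947 Ω
  L: Z = jωL = j·321.7·0.000701 = 0 + j0.2255 Ω
  C: Z = 1/(jωC) = -j/(ω·C) = 0 - j3108 Ω
Step 3 — Parallel combination: 1/Z_total = 1/R + 1/L + 1/C; Z_total = 5.371e-05 + j0.2255 Ω = 0.2255∠90.0° Ω.
Step 4 — Source phasor: V = 57.3∠30.0° V = 49.62 + j28.65 V.
Step 5 — Ohm's law: I = V / Z_total = (49.62 + j28.65) / (5.371e-05 + j0.2255) = 127.1 - j220 A.
Step 6 — Convert to polar: |I| = 254.1 A, ∠I = -60.0°.

I = 254.1∠-60.0° A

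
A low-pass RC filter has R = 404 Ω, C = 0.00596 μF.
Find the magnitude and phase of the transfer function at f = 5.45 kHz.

Step 1 — Angular frequency: ω = 2π·5450 = 3.424e+04 rad/s.
Step 2 — Transfer function: H(jω) = 1/(1 + jωRC).
Step 3 — Denominator: 1 + jωRC = 1 + j·3.424e+04·404·5.96e-09 = 1 + j0.08245.
Step 4 — H = 0.9932 - j0.0819.
Step 5 — Magnitude: |H| = 0.9966 (-0.0 dB); phase: φ = -4.7°.

|H| = 0.9966 (-0.0 dB), φ = -4.7°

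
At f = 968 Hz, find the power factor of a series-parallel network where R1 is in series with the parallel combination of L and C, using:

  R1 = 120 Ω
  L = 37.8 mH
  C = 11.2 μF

Step 1 — Angular frequency: ω = 2π·f = 2π·968 = 6082 rad/s.
Step 2 — Component impedances:
  R1: Z = R = 120 Ω
  L: Z = jωL = j·6082·0.0378 = 0 + j229.9 Ω
  C: Z = 1/(jωC) = -j/(ω·C) = 0 - j14.68 Ω
Step 3 — Parallel branch: L || C = 1/(1/L + 1/C) = 0 - j15.68 Ω.
Step 4 — Series with R1: Z_total = R1 + (L || C) = 120 - j15.68 Ω = 121∠-7.4° Ω.
Step 5 — Power factor: PF = cos(φ) = Re(Z)/|Z| = 120/121.02 = 0.9916.
Step 6 — Type: Im(Z) = -15.68 ⇒ leading (phase φ = -7.4°).

PF = 0.9916 (leading, φ = -7.4°)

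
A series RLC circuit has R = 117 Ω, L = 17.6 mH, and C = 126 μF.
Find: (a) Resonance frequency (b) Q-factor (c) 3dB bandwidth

Step 1 — Resonance: ω₀ = 1/√(LC) = 1/√(0.0176·0.000126) = 671.5 rad/s.
Step 2 — f₀ = ω₀/(2π) = 106.9 Hz.
Step 3 — Series Q: Q = ω₀L/R = 671.5·0.0176/117 = 0.101.
Step 4 — Bandwidth: Δω = ω₀/Q = 6648 rad/s; BW = Δω/(2π) = 1058 Hz.

(a) f₀ = 106.9 Hz  (b) Q = 0.101  (c) BW = 1058 Hz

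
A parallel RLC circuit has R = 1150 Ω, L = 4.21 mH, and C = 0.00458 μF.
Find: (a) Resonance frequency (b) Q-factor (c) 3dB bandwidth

Step 1 — Resonance: ω₀ = 1/√(LC) = 1/√(0.00421·4.58e-09) = 2.277e+05 rad/s.
Step 2 — f₀ = ω₀/(2π) = 3.624e+04 Hz.
Step 3 — Parallel Q: Q = R/(ω₀L) = 1150/(2.277e+05·0.00421) = 1.199.
Step 4 — Bandwidth: Δω = ω₀/Q = 1.899e+05 rad/s; BW = Δω/(2π) = 3.022e+04 Hz.

(a) f₀ = 3.624e+04 Hz  (b) Q = 1.199  (c) BW = 3.022e+04 Hz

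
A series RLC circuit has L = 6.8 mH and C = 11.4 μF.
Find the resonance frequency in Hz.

Step 1 — Resonance condition Im(Z)=0 gives ω₀ = 1/√(LC).
Step 2 — ω₀ = 1/√(0.0068·1.14e-05) = 3592 rad/s.
Step 3 — f₀ = ω₀/(2π) = 571.6 Hz.

f₀ = 571.6 Hz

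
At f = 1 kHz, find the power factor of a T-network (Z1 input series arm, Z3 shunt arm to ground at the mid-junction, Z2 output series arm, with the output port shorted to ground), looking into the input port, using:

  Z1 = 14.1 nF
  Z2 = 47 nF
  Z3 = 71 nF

Step 1 — Angular frequency: ω = 2π·f = 2π·1000 = 6283 rad/s.
Step 2 — Component impedances:
  Z1: Z = 1/(jωC) = -j/(ω·C) = 0 - j1.129e+04 Ω
  Z2: Z = 1/(jωC) = -j/(ω·C) = 0 - j3386 Ω
  Z3: Z = 1/(jωC) = -j/(ω·C) = 0 - j2242 Ω
Step 3 — With the output port shorted to ground, the output series arm Z2 runs from the junction to ground; the shunt arm Z3 also runs from the junction to ground. They appear in parallel: Z3 || Z2 = 0 - j1349 Ω.
Step 4 — Series with input arm Z1: Z_in = Z1 + (Z3 || Z2) = 0 - j1.264e+04 Ω = 1.264e+04∠-90.0° Ω.
Step 5 — Power factor: PF = cos(φ) = Re(Z)/|Z| = 0/1.264e+04 = 0.
Step 6 — Type: Im(Z) = -1.264e+04 ⇒ leading (phase φ = -90.0°).

PF = 0 (leading, φ = -90.0°)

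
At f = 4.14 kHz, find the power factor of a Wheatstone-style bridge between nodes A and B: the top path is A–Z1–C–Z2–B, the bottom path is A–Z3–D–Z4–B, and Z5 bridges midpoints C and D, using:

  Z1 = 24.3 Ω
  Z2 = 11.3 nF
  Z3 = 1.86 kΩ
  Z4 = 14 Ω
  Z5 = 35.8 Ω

Step 1 — Angular frequency: ω = 2π·f = 2π·4140 = 2.601e+04 rad/s.
Step 2 — Component impedances:
  Z1: Z = R = 24.3 Ω
  Z2: Z = 1/(jωC) = -j/(ω·C) = 0 - j3402 Ω
  Z3: Z = R = 1860 Ω
  Z4: Z = R = 14 Ω
  Z5: Z = R = 35.8 Ω
Step 3 — Bridge requires nodal analysis (the Z5 bridge couples midpoints C and D, so the two paths cannot be reduced to a simple series/parallel combination). Setting node B to ground and injecting 1 A at node A, the 3-node admittance system at A, C, D solves to V_A = Z_AB = 72.21 - j0.6964 Ω = 72.21∠-0.6° Ω.
Step 4 — Power factor: PF = cos(φ) = Re(Z)/|Z| = 72.21/72.21 = 1.
Step 5 — Type: Im(Z) = -0.6964 ⇒ leading (phase φ = -0.6°).

PF = 1 (leading, φ = -0.6°)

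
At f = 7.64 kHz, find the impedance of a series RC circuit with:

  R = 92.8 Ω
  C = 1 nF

Step 1 — Angular frequency: ω = 2π·f = 2π·7640 = 4.8e+04 rad/s.
Step 2 — Component impedances:
  R: Z = R = 92.8 Ω
  C: Z = 1/(jωC) = -j/(ω·C) = 0 - j2.083e+04 Ω
Step 3 — Series combination: Z_total = R + C = 92.8 - j2.083e+04 Ω = 2.083e+04∠-89.7° Ω.

Z = 92.8 - j2.083e+04 Ω = 2.083e+04∠-89.7° Ω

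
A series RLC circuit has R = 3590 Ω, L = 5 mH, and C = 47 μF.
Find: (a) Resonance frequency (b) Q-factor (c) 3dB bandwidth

Step 1 — Resonance: ω₀ = 1/√(LC) = 1/√(0.005·4.7e-05) = 2063 rad/s.
Step 2 — f₀ = ω₀/(2π) = 328.3 Hz.
Step 3 — Series Q: Q = ω₀L/R = 2063·0.005/3590 = 0.002873.
Step 4 — Bandwidth: Δω = ω₀/Q = 7.18e+05 rad/s; BW = Δω/(2π) = 1.143e+05 Hz.

(a) f₀ = 328.3 Hz  (b) Q = 0.002873  (c) BW = 1.143e+05 Hz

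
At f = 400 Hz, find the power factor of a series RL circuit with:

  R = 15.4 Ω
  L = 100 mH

Step 1 — Angular frequency: ω = 2π·f = 2π·400 = 2513 rad/s.
Step 2 — Component impedances:
  R: Z = R = 15.4 Ω
  L: Z = jωL = j·2513·0.1 = 0 + j251.3 Ω
Step 3 — Series combination: Z_total = R + L = 15.4 + j251.3 Ω = 251.8∠86.5° Ω.
Step 4 — Power factor: PF = cos(φ) = Re(Z)/|Z| = 15.4/251.8 = 0.06116.
Step 5 — Type: Im(Z) = 251.3 ⇒ lagging (phase φ = 86.5°).

PF = 0.06116 (lagging, φ = 86.5°)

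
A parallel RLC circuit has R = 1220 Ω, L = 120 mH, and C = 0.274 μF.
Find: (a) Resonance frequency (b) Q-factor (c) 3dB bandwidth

Step 1 — Resonance: ω₀ = 1/√(LC) = 1/√(0.12·2.74e-07) = 5515 rad/s.
Step 2 — f₀ = ω₀/(2π) = 877.7 Hz.
Step 3 — Parallel Q: Q = R/(ω₀L) = 1220/(5515·0.12) = 1.844.
Step 4 — Bandwidth: Δω = ω₀/Q = 2992 rad/s; BW = Δω/(2π) = 476.1 Hz.

(a) f₀ = 877.7 Hz  (b) Q = 1.844  (c) BW = 476.1 Hz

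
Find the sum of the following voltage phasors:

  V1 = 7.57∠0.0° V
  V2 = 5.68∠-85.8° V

Step 1 — Convert each phasor to rectangular form:
  V1 = 7.57·(cos(0.0°) + j·sin(0.0°)) = 7.57 V
  V2 = 5.68·(cos(-85.8°) + j·sin(-85.8°)) = 0.416 - j5.665 V
Step 2 — Sum components: V_total = 7.986 - j5.665 V.
Step 3 — Convert to polar: |V_total| = 9.791 V, ∠V_total = -35.3°.

V_total = 9.791∠-35.3° V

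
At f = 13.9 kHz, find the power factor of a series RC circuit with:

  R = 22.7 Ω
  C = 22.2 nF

Step 1 — Angular frequency: ω = 2π·f = 2π·1.39e+04 = 8.734e+04 rad/s.
Step 2 — Component impedances:
  R: Z = R = 22.7 Ω
  C: Z = 1/(jωC) = -j/(ω·C) = 0 - j515.8 Ω
Step 3 — Series combination: Z_total = R + C = 22.7 - j515.8 Ω = 516.3∠-87.5° Ω.
Step 4 — Power factor: PF = cos(φ) = Re(Z)/|Z| = 22.7/516.3 = 0.04397.
Step 5 — Type: Im(Z) = -515.8 ⇒ leading (phase φ = -87.5°).

PF = 0.04397 (leading, φ = -87.5°)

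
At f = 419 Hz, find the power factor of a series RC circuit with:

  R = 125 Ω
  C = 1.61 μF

Step 1 — Angular frequency: ω = 2π·f = 2π·419 = 2633 rad/s.
Step 2 — Component impedances:
  R: Z = R = 125 Ω
  C: Z = 1/(jωC) = -j/(ω·C) = 0 - j235.9 Ω
Step 3 — Series combination: Z_total = R + C = 125 - j235.9 Ω = 267∠-62.1° Ω.
Step 4 — Power factor: PF = cos(φ) = Re(Z)/|Z| = 125/267 = 0.4682.
Step 5 — Type: Im(Z) = -235.9 ⇒ leading (phase φ = -62.1°).

PF = 0.4682 (leading, φ = -62.1°)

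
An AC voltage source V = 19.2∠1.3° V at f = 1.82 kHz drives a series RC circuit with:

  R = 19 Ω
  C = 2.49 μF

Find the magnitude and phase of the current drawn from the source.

Step 1 — Angular frequency: ω = 2π·f = 2π·1820 = 1.144e+04 rad/s.
Step 2 — Component impedances:
  R: Z = R = 19 Ω
  C: Z = 1/(jωC) = -j/(ω·C) = 0 - j35.12 Ω
Step 3 — Series combination: Z_total = R + C = 19 - j35.12 Ω = 39.93∠-61.6° Ω.
Step 4 — Source phasor: V = 19.2∠1.3° V = 19.2 + j0.4356 V.
Step 5 — Ohm's law: I = V / Z_total = (19.2 + j0.4356) / (19 - j35.12) = 0.2191 + j0.428 A.
Step 6 — Convert to polar: |I| = 0.4808 A, ∠I = 62.9°.

I = 0.4808∠62.9° A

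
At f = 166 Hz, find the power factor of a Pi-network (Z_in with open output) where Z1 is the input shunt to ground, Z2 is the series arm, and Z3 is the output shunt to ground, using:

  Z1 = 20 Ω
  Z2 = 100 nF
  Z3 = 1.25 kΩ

Step 1 — Angular frequency: ω = 2π·f = 2π·166 = 1043 rad/s.
Step 2 — Component impedances:
  Z1: Z = R = 20 Ω
  Z2: Z = 1/(jωC) = -j/(ω·C) = 0 - j9588 Ω
  Z3: Z = R = 1250 Ω
Step 3 — With open output, the series arm Z2 and the output shunt Z3 appear in series to ground: Z2 + Z3 = 1250 - j9588 Ω.
Step 4 — Parallel with input shunt Z1: Z_in = Z1 || (Z2 + Z3) = 19.99 - j0.041 Ω = 19.99∠-0.1° Ω.
Step 5 — Power factor: PF = cos(φ) = Re(Z)/|Z| = 19.99/19.99 = 1.
Step 6 — Type: Im(Z) = -0.041 ⇒ leading (phase φ = -0.1°).

PF = 1 (leading, φ = -0.1°)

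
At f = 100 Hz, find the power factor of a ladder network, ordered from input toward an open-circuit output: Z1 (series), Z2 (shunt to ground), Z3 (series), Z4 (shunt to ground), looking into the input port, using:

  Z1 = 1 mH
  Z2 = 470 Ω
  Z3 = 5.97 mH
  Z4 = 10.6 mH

Step 1 — Angular frequency: ω = 2π·f = 2π·100 = 628.3 rad/s.
Step 2 — Component impedances:
  Z1: Z = jωL = j·628.3·0.001 = 0 + j0.6283 Ω
  Z2: Z = R = 470 Ω
  Z3: Z = jωL = j·628.3·0.00597 = 0 + j3.751 Ω
  Z4: Z = jωL = j·628.3·0.0106 = 0 + j6.66 Ω
Step 3 — Ladder network (open output): work backward from the far end, alternating series and parallel combinations. Z_in = 0.2305 + j11.03 Ω = 11.04∠88.8° Ω.
Step 4 — Power factor: PF = cos(φ) = Re(Z)/|Z| = 0.23051/11.037 = 0.02089.
Step 5 — Type: Im(Z) = 11.03 ⇒ lagging (phase φ = 88.8°).

PF = 0.02089 (lagging, φ = 88.8°)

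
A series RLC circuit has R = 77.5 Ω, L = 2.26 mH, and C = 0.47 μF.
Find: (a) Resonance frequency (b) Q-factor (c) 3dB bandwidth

Step 1 — Resonance condition Im(Z)=0 gives ω₀ = 1/√(LC).
Step 2 — ω₀ = 1/√(0.00226·4.7e-07) = 3.068e+04 rad/s.
Step 3 — f₀ = ω₀/(2π) = 4883 Hz.
Step 4 — Series Q: Q = ω₀L/R = 3.068e+04·0.00226/77.5 = 0.8948.
Step 5 — 3dB bandwidth: Δω = ω₀/Q = 3.429e+04 rad/s; BW = Δω/(2π) = 5458 Hz.

(a) f₀ = 4883 Hz  (b) Q = 0.8948  (c) BW = 5458 Hz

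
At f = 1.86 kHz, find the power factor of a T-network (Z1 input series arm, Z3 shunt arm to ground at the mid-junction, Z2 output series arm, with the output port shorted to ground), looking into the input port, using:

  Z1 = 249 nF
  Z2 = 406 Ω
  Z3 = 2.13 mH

Step 1 — Angular frequency: ω = 2π·f = 2π·1860 = 1.169e+04 rad/s.
Step 2 — Component impedances:
  Z1: Z = 1/(jωC) = -j/(ω·C) = 0 - j343.6 Ω
  Z2: Z = R = 406 Ω
  Z3: Z = jωL = j·1.169e+04·0.00213 = 0 + j24.89 Ω
Step 3 — With the output port shorted to ground, the output series arm Z2 runs from the junction to ground; the shunt arm Z3 also runs from the junction to ground. They appear in parallel: Z3 || Z2 = 1.521 + j24.8 Ω.
Step 4 — Series with input arm Z1: Z_in = Z1 + (Z3 || Z2) = 1.521 - j318.8 Ω = 318.8∠-89.7° Ω.
Step 5 — Power factor: PF = cos(φ) = Re(Z)/|Z| = 1.5205/318.85 = 0.004769.
Step 6 — Type: Im(Z) = -318.8 ⇒ leading (phase φ = -89.7°).

PF = 0.004769 (leading, φ = -89.7°)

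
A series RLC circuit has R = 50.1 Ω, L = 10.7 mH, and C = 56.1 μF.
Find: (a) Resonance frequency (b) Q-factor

Step 1 — Resonance condition Im(Z)=0 gives ω₀ = 1/√(LC).
Step 2 — ω₀ = 1/√(0.0107·5.61e-05) = 1291 rad/s.
Step 3 — f₀ = ω₀/(2π) = 205.4 Hz.
Step 4 — Series Q: Q = ω₀L/R = 1291·0.0107/50.1 = 0.2757.

(a) f₀ = 205.4 Hz  (b) Q = 0.2757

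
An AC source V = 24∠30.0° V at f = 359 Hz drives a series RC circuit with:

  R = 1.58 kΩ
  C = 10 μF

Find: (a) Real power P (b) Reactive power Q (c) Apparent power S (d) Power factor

Step 1 — Angular frequency: ω = 2π·f = 2π·359 = 2256 rad/s.
Step 2 — Component impedances:
  R: Z = R = 1580 Ω
  C: Z = 1/(jωC) = -j/(ω·C) = 0 - j44.33 Ω
Step 3 — Series combination: Z_total = R + C = 1580 - j44.33 Ω = 1581∠-1.6° Ω.
Step 4 — Source phasor: V = 24∠30.0° V = 20.78 + j12 V.
Step 5 — Current: I = V / Z = 0.01293 + j0.007958 A = 0.01518∠31.6° A.
Step 6 — Complex power: S = V·I* = 0.3643 - j0.01022 VA.
Step 7 — Real power: P = Re(S) = 0.3643 W.
Step 8 — Reactive power: Q = Im(S) = -0.01022 VAR.
Step 9 — Apparent power: |S| = 0.3644 VA.
Step 10 — Power factor: PF = P/|S| = 0.9996 (leading).

(a) P = 0.3643 W  (b) Q = -0.01022 VAR  (c) S = 0.3644 VA  (d) PF = 0.9996 (leading)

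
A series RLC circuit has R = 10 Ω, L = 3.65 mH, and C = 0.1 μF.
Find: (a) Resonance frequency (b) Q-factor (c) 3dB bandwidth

Step 1 — Resonance condition Im(Z)=0 gives ω₀ = 1/√(LC).
Step 2 — ω₀ = 1/√(0.00365·1e-07) = 5.234e+04 rad/s.
Step 3 — f₀ = ω₀/(2π) = 8331 Hz.
Step 4 — Series Q: Q = ω₀L/R = 5.234e+04·0.00365/10 = 19.1.
Step 5 — 3dB bandwidth: Δω = ω₀/Q = 2740 rad/s; BW = Δω/(2π) = 436 Hz.

(a) f₀ = 8331 Hz  (b) Q = 19.1  (c) BW = 436 Hz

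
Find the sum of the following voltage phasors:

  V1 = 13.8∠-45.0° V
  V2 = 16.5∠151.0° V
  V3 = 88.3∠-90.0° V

Step 1 — Convert each phasor to rectangular form:
  V1 = 13.8·(cos(-45.0°) + j·sin(-45.0°)) = 9.758 - j9.758 V
  V2 = 16.5·(cos(151.0°) + j·sin(151.0°)) = -14.43 + j7.999 V
  V3 = 88.3·(cos(-90.0°) + j·sin(-90.0°)) = 0 - j88.3 V
Step 2 — Sum components: V_total = -4.673 - j90.06 V.
Step 3 — Convert to polar: |V_total| = 90.18 V, ∠V_total = -93.0°.

V_total = 90.18∠-93.0° V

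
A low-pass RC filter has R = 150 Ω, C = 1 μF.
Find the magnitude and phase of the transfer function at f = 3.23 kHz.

Step 1 — Angular frequency: ω = 2π·3230 = 2.029e+04 rad/s.
Step 2 — Transfer function: H(jω) = 1/(1 + jωRC).
Step 3 — Denominator: 1 + jωRC = 1 + j·2.029e+04·150·1e-06 = 1 + j3.044.
Step 4 — H = 0.0974 - j0.2965.
Step 5 — Magnitude: |H| = 0.3121 (-10.1 dB); phase: φ = -71.8°.

|H| = 0.3121 (-10.1 dB), φ = -71.8°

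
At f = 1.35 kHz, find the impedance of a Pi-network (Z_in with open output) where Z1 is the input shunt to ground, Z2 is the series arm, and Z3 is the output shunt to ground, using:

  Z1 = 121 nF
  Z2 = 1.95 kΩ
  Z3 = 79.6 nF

Step 1 — Angular frequency: ω = 2π·f = 2π·1350 = 8482 rad/s.
Step 2 — Component impedances:
  Z1: Z = 1/(jωC) = -j/(ω·C) = 0 - j974.3 Ω
  Z2: Z = R = 1950 Ω
  Z3: Z = 1/(jωC) = -j/(ω·C) = 0 - j1481 Ω
Step 3 — With open output, the series arm Z2 and the output shunt Z3 appear in series to ground: Z2 + Z3 = 1950 - j1481 Ω.
Step 4 — Parallel with input shunt Z1: Z_in = Z1 || (Z2 + Z3) = 188.3 - j737.2 Ω = 760.9∠-75.7° Ω.

Z = 188.3 - j737.2 Ω = 760.9∠-75.7° Ω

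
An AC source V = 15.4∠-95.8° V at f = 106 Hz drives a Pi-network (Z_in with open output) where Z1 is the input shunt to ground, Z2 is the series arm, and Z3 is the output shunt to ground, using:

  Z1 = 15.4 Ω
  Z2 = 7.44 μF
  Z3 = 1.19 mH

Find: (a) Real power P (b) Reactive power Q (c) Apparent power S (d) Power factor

Step 1 — Angular frequency: ω = 2π·f = 2π·106 = 666 rad/s.
Step 2 — Component impedances:
  Z1: Z = R = 15.4 Ω
  Z2: Z = 1/(jωC) = -j/(ω·C) = 0 - j201.8 Ω
  Z3: Z = jωL = j·666·0.00119 = 0 + j0.7926 Ω
Step 3 — With open output, the series arm Z2 and the output shunt Z3 appear in series to ground: Z2 + Z3 = 0 - j201 Ω.
Step 4 — Parallel with input shunt Z1: Z_in = Z1 || (Z2 + Z3) = 15.31 - j1.173 Ω = 15.36∠-4.4° Ω.
Step 5 — Source phasor: V = 15.4∠-95.8° V = -1.556 - j15.32 V.
Step 6 — Current: I = V / Z = -0.02484 - j1.003 A = 1.003∠-91.4° A.
Step 7 — Complex power: S = V·I* = 15.4 - j1.18 VA.
Step 8 — Real power: P = Re(S) = 15.4 W.
Step 9 — Reactive power: Q = Im(S) = -1.18 VAR.
Step 10 — Apparent power: |S| = 15.45 VA.
Step 11 — Power factor: PF = P/|S| = 0.9971 (leading).

(a) P = 15.4 W  (b) Q = -1.18 VAR  (c) S = 15.45 VA  (d) PF = 0.9971 (leading)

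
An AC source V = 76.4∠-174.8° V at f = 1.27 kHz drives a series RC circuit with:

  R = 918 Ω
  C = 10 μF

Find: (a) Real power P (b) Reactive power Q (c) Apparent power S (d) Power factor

Step 1 — Angular frequency: ω = 2π·f = 2π·1270 = 7980 rad/s.
Step 2 — Component impedances:
  R: Z = R = 918 Ω
  C: Z = 1/(jωC) = -j/(ω·C) = 0 - j12.53 Ω
Step 3 — Series combination: Z_total = R + C = 918 - j12.53 Ω = 918.1∠-0.8° Ω.
Step 4 — Source phasor: V = 76.4∠-174.8° V = -76.09 - j6.924 V.
Step 5 — Current: I = V / Z = -0.08276 - j0.008673 A = 0.08322∠-174.0° A.
Step 6 — Complex power: S = V·I* = 6.357 - j0.08678 VA.
Step 7 — Real power: P = Re(S) = 6.357 W.
Step 8 — Reactive power: Q = Im(S) = -0.08678 VAR.
Step 9 — Apparent power: |S| = 6.358 VA.
Step 10 — Power factor: PF = P/|S| = 0.9999 (leading).

(a) P = 6.357 W  (b) Q = -0.08678 VAR  (c) S = 6.358 VA  (d) PF = 0.9999 (leading)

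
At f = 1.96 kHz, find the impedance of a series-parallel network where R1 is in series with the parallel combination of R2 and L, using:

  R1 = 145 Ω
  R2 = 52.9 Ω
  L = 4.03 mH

Step 1 — Angular frequency: ω = 2π·f = 2π·1960 = 1.232e+04 rad/s.
Step 2 — Component impedances:
  R1: Z = R = 145 Ω
  R2: Z = R = 52.9 Ω
  L: Z = jωL = j·1.232e+04·0.00403 = 0 + j49.63 Ω
Step 3 — Parallel branch: R2 || L = 1/(1/R2 + 1/L) = 24.76 + j26.4 Ω.
Step 4 — Series with R1: Z_total = R1 + (R2 || L) = 169.8 + j26.4 Ω = 171.8∠8.8° Ω.

Z = 169.8 + j26.4 Ω = 171.8∠8.8° Ω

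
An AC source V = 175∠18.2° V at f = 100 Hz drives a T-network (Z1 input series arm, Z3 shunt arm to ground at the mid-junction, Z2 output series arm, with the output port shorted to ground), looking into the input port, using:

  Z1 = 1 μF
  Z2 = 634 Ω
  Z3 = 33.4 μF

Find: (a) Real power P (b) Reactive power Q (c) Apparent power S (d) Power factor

Step 1 — Angular frequency: ω = 2π·f = 2π·100 = 628.3 rad/s.
Step 2 — Component impedances:
  Z1: Z = 1/(jωC) = -j/(ω·C) = 0 - j1592 Ω
  Z2: Z = R = 634 Ω
  Z3: Z = 1/(jωC) = -j/(ω·C) = 0 - j47.65 Ω
Step 3 — With the output port shorted to ground, the output series arm Z2 runs from the junction to ground; the shunt arm Z3 also runs from the junction to ground. They appear in parallel: Z3 || Z2 = 3.561 - j47.38 Ω.
Step 4 — Series with input arm Z1: Z_in = Z1 + (Z3 || Z2) = 3.561 - j1639 Ω = 1639∠-89.9° Ω.
Step 5 — Source phasor: V = 175∠18.2° V = 166.2 + j54.66 V.
Step 6 — Current: I = V / Z = -0.03313 + j0.1015 A = 0.1068∠108.1° A.
Step 7 — Complex power: S = V·I* = 0.0406 - j18.69 VA.
Step 8 — Real power: P = Re(S) = 0.0406 W.
Step 9 — Reactive power: Q = Im(S) = -18.69 VAR.
Step 10 — Apparent power: |S| = 18.69 VA.
Step 11 — Power factor: PF = P/|S| = 0.002173 (leading).

(a) P = 0.0406 W  (b) Q = -18.69 VAR  (c) S = 18.69 VA  (d) PF = 0.002173 (leading)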